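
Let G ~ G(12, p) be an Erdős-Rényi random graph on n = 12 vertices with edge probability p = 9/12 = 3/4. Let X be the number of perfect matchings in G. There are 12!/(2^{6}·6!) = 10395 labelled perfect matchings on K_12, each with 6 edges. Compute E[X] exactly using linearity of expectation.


K_12 has 12!/(2^{6}·6!) = 10395 labelled perfect matchings.
For each such perfect matching H, let X_H = 1 if all 6 edges of H are present in G. Then P[X_H = 1] = p^{6} = (3/4)^{6} = 729/4096.
By linearity of expectation: E[X] = Σ_H E[X_H] = 10395 · p^{6} = 10395 · 729/4096 = 7577955/4096.
Numerically: E[X] ≈ 1850.

E[X] = 10395 · (3/4)^{6} = 7577955/4096 ≈ 1850.


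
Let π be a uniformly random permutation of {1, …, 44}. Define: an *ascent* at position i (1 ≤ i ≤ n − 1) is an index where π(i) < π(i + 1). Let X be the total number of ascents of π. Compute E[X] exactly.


Write X = Σ X_I over i = 1, …, 43, with X_I the indicator of one ascent.
There are 43 indicators.
For each fixed i, the pair (π(i), π(i+1)) is a uniformly random ordered pair of distinct values from {1, …, 44}; by symmetry P[π(i) < π(i+1)] = 1/2.
By linearity: E[X] = 43 · (1/2) = (44 − 1) · (1/2) = 43/2 ≈ 21.500000.

E[X] = 43/2 = 21.500000.


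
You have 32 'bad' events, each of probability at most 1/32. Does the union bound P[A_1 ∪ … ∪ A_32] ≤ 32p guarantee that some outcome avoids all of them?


Union bound: P[∪_{i=1}^{32} A_i] ≤ Σ_i P[A_i] ≤ 32·p = 32·(1/32) = 1.
Numerically: 1 ≈ 1.0000.
Is 1 < 1? NO.
Since the bound 1 is ≥ 1, the union bound is uninformative here; it does NOT by itself certify existence.

32·p = 1 ≈ 1.0000; existence NOT certified by the union bound.


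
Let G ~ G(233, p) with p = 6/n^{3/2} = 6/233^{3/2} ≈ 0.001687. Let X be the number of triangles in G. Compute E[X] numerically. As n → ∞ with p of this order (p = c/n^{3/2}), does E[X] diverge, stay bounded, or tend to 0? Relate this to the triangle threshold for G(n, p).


Number of potential triangles: C(233, 3) = 2081156.
Each occurs with probability p³ ≈ (0.001687)³ ≈ 4.8012255e-09.
By linearity: E[X] = C(233, 3)·p³ ≈ 2081156 · 4.8012255e-09 ≈ 0.00999.
Since α = 3/2 > 1, p = c/n^{3/2} = o(1/n) is below the triangle threshold p ~ 1/n. Asymptotically E[X] ~ (c³/6)·n^{3(1−α)} = (6³/6)·n^{-1.5} → 0, so by Markov's inequality G has no triangles w.h.p.

E[X] ≈ 0.00999; in regime p = Θ(1/n^{3/2}) E[X] tends to 0 (below the triangle threshold p ~ 1/n).


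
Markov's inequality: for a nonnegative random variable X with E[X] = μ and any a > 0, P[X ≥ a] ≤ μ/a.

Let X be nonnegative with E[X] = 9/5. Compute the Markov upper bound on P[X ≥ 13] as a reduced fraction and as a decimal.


μ = E[X] = 9/5, a = 13.
Markov: P[X ≥ 13] ≤ μ/a = (9/5)/13 = 9/65.
Numerically: ≈ 0.138.
(Since a = 13 > μ = 1.800, the bound 9/65 is < 1 and informative.)

P[X ≥ 13] ≤ 9/65 ≈ 0.138.


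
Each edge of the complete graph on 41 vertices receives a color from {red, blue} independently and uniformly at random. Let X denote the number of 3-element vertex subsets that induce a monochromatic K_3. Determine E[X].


Let X = Σ_S X_S over the C(41, 3) = 10660 subsets S of size 3, where X_S = 1 if the K_3 on S is monochromatic.
For a fixed S, the K_3 on S has C(3, 2) = 3 edges. P[all 3 edges red] = (1/2)^3, and likewise for blue, so P[monochromatic] = 2·(1/2)^3 = 2^{1 − 3} = 1/4.
Summing: E[X] = C(41, 3) · 2^{1 − 3} = 10660 · 1/4 = 2665.
Numerically: E[X] ≈ 2665.000.

E[X] = C(41,3)·2^(1−C(3,2)) = 2665 ≈ 2665.000.


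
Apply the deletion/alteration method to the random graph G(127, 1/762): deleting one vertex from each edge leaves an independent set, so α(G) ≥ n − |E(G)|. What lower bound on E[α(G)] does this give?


E[|E(G)|] = C(127, 2)·p = 8001 · (1/762) = 21/2.
E[α(G)] ≥ n − E[|E(G)|] = 127 − 21/2 = 233/2.
Numerically: ≈ 116.500000.
(This is only a lower bound; the true E[α(G)] may be larger.)

E[α(G)] ≥ 233/2 ≈ 116.500000.


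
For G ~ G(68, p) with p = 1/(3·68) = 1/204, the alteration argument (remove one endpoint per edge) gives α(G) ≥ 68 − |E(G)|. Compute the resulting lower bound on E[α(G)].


E[|E(G)|] = C(68, 2)·p = 2278 · (1/204) = 67/6.
E[α(G)] ≥ n − E[|E(G)|] = 68 − 67/6 = 341/6.
Numerically: ≈ 56.833333.
(This is only a lower bound; the true E[α(G)] may be larger.)

E[α(G)] ≥ 341/6 ≈ 56.833333.


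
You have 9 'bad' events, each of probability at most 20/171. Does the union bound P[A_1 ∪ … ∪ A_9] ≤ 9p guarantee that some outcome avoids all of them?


Union bound: P[∪_{i=1}^{9} A_i] ≤ Σ_i P[A_i] ≤ 9·p = 9·(20/171) = 20/19.
Numerically: 20/19 ≈ 1.052632.
Is 20/19 < 1? NO.
Since the bound 20/19 is ≥ 1, the union bound is uninformative here; it does NOT by itself certify existence.

9·p = 20/19 ≈ 1.052632; existence NOT certified by the union bound.


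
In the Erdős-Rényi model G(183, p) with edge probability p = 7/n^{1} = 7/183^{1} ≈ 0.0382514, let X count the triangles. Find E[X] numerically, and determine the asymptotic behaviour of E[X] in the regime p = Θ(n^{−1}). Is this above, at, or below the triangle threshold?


Number of potential triangles: C(183, 3) = 1004731.
Each occurs with probability p³ ≈ (0.0382514)³ ≈ 5.59681370e-05.
By linearity: E[X] = C(183, 3)·p³ ≈ 1004731 · 5.59681370e-05 ≈ 56.232922.
Here α = 1, so p = 7/n is exactly at the triangle threshold p ~ 1/n. Asymptotically E[X] → c³/6 = 7³/6 = 343/6 ≈ 57.166667, a bounded constant. In this regime the triangle count is asymptotically Poisson(c³/6).

E[X] ≈ 56.232922; in regime p = Θ(1/n^{1}) E[X] stays bounded (at the triangle threshold p ~ 1/n).


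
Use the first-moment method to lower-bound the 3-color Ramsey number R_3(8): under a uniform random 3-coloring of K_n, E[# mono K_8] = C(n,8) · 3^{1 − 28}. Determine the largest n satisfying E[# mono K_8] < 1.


We need C(n, 8) · 3^{1 − 28} < 1, i.e. C(n, 8) < 3^{28 − 1} = 7625597484987.
Check values of n near the boundary:
  n = 154: C(154, 8) = 6521818990995; 6521818990995 < 7625597484987? YES
  n = 155: C(155, 8) = 6876747915675; 6876747915675 < 7625597484987? YES
  n = 156: C(156, 8) = 7248464019225; 7248464019225 < 7625597484987? YES
  n = 157: C(157, 8) = 7637643295425; 7637643295425 < 7625597484987? NO
  n = 158: C(158, 8) = 8044984271181; 8044984271181 < 7625597484987? NO
The largest n with C(n, 8) < 7625597484987 is n = 156 (where E[X] = 805384891025/847288609443 ≈ 0.9505437). Hence R_3(8) > 156, i.e. R_3(8) ≥ 157.

Largest n = 156; hence R_3(8) > 156.


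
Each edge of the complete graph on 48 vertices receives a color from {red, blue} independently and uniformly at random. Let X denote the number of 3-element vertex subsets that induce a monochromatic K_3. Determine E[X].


Let X = Σ_S X_S over the C(48, 3) = 17296 subsets S of size 3, where X_S = 1 if the K_3 on S is monochromatic.
For a fixed S, the K_3 on S has C(3, 2) = 3 edges. P[all 3 edges red] = (1/2)^3, and likewise for blue, so P[monochromatic] = 2·(1/2)^3 = 2^{1 − 3} = 1/4.
By linearity of expectation: E[X] = C(48, 3) · 2^{1 − 3} = 17296 · 1/4 = 4324.
Numerically: E[X] ≈ 4324.000.

E[X] = C(48,3)·2^(1−C(3,2)) = 4324 ≈ 4324.000.


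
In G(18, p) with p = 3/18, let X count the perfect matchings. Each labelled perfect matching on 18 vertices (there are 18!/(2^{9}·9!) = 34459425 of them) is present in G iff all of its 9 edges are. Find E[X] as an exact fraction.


K_18 has 18!/(2^{9}·9!) = 34459425 labelled perfect matchings.
For each such perfect matching H, let X_H = 1 if all 9 edges of H are present in G. Then P[X_H = 1] = p^{9} = (1/6)^{9} = 1/10077696.
By linearity: E[X] = Σ_H E[X_H] = 34459425 · p^{9} = 34459425 · 1/10077696 = 425425/124416.
Numerically: E[X] ≈ 3.419.

E[X] = 34459425 · (1/6)^{9} = 425425/124416 ≈ 3.419.


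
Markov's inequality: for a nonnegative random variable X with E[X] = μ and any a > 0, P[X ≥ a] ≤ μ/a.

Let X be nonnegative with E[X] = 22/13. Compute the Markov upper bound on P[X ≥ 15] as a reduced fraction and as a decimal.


μ = E[X] = 22/13, a = 15.
Markov: P[X ≥ 15] ≤ μ/a = (22/13)/15 = 22/195.
Numerically: ≈ 0.11282.
(Since a = 15 > μ = 1.69231, the bound 22/195 is < 1 and informative.)

P[X ≥ 15] ≤ 22/195 ≈ 0.11282.


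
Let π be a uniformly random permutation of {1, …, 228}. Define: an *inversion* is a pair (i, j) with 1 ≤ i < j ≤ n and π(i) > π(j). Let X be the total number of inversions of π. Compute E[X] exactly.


Write X = Σ X_I over the C(228, 2) = 25878 pairs i < j, with X_I the indicator of one inversion.
There are 25878 indicators.
For each fixed pair i < j, the values π(i) and π(j) are two distinct elements of {1, …, 228} in uniformly random order; by symmetry P[π(i) > π(j)] = 1/2.
By linearity: E[X] = 25878 · (1/2) = C(228, 2) · (1/2) = 25878/2 = 12939 ≈ 12939.000000.

E[X] = 12939 = 12939.000000.


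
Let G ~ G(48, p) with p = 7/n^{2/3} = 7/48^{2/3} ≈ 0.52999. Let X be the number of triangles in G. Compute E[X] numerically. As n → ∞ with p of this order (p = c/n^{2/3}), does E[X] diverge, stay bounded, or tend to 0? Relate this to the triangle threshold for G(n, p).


Number of potential triangles: C(48, 3) = 17296.
Each occurs with probability p³ ≈ (0.52999)³ ≈ 1.4887153e-01.
By linearity: E[X] = C(48, 3)·p³ ≈ 17296 · 1.4887153e-01 ≈ 2574.88194.
Since α = 2/3 < 1, p = c/n^{2/3} ≫ 1/n is above the triangle threshold p ~ 1/n. Asymptotically E[X] ~ (c³/6)·n^{3(1−α)} = (7³/6)·n^{1} → ∞; triangles are abundant w.h.p.

E[X] ≈ 2574.88194; in regime p = Θ(1/n^{2/3}) E[X] diverges (above the triangle threshold p ~ 1/n).


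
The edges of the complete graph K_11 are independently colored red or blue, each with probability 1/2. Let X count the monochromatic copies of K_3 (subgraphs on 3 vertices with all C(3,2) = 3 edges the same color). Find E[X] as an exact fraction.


Let X = Σ_S X_S over the C(11, 3) = 165 subsets S of size 3, where X_S = 1 if the K_3 on S is monochromatic.
For a fixed S, the K_3 on S has C(3, 2) = 3 edges. P[all 3 edges red] = (1/2)^3, and likewise for blue, so P[monochromatic] = 2·(1/2)^3 = 2^{1 − 3} = 1/4.
Summing: E[X] = C(11, 3) · 2^{1 − 3} = 165 · 1/4 = 165/4.
Numerically: E[X] ≈ 41.250.

E[X] = C(11,3)·2^(1−C(3,2)) = 165/4 ≈ 41.250.


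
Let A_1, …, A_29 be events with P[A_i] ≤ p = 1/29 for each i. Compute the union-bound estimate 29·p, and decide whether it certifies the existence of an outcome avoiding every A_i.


Union bound: P[∪_{i=1}^{29} A_i] ≤ Σ_i P[A_i] ≤ 29·p = 29·(1/29) = 1.
Numerically: 1 ≈ 1.00000.
Is 1 < 1? NO.
Since the bound 1 is ≥ 1, the union bound is uninformative here; it does NOT by itself certify existence.

29·p = 1 ≈ 1.00000; existence NOT certified by the union bound.


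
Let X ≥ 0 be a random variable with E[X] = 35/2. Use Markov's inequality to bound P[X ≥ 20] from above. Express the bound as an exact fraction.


μ = E[X] = 35/2, a = 20.
Markov: P[X ≥ 20] ≤ μ/a = (35/2)/20 = 7/8.
Numerically: ≈ 0.8750.
(Since a = 20 > μ = 17.5000, the bound 7/8 is < 1 and informative.)

P[X ≥ 20] ≤ 7/8 ≈ 0.8750.


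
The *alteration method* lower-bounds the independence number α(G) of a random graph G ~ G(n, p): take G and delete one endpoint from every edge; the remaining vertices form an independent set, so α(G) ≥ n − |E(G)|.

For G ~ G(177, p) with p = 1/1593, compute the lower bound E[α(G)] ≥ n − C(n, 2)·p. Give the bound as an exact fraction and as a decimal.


E[|E(G)|] = C(177, 2)·p = 15576 · (1/1593) = 88/9.
E[α(G)] ≥ n − E[|E(G)|] = 177 − 88/9 = 1505/9.
Numerically: ≈ 167.222.
(This is only a lower bound; the true E[α(G)] may be larger.)

E[α(G)] ≥ 1505/9 ≈ 167.222.


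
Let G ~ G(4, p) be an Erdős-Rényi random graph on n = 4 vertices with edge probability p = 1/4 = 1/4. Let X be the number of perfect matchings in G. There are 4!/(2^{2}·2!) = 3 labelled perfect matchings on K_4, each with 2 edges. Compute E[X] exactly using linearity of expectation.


K_4 has 4!/(2^{2}·2!) = 3 labelled perfect matchings.
For each such perfect matching H, let X_H = 1 if all 2 edges of H are present in G. Then P[X_H = 1] = p^{2} = (1/4)^{2} = 1/16.
By linearity: E[X] = Σ_H E[X_H] = 3 · p^{2} = 3 · 1/16 = 3/16.
Numerically: E[X] ≈ 0.1875.

E[X] = 3 · (1/4)^{2} = 3/16 ≈ 0.1875.


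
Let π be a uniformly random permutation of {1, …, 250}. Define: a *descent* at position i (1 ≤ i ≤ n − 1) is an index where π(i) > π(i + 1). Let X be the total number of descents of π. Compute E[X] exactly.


Write X = Σ X_I over i = 1, …, 249, with X_I the indicator of one descent.
There are 249 indicators.
For each fixed i, the pair (π(i), π(i+1)) is a uniformly random ordered pair of distinct values from {1, …, 250}; by symmetry P[π(i) > π(i+1)] = 1/2.
By linearity: E[X] = 249 · (1/2) = (250 − 1) · (1/2) = 249/2 ≈ 124.500.

E[X] = 249/2 = 124.500.


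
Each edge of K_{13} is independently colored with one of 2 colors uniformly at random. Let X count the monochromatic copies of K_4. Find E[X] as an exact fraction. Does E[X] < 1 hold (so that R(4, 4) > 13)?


E[X] = C(13, 4) · 2^{1 − 6} = 715 · 2^{−5} = 715/32.
As a reduced fraction: E[X] = 715/32 ≈ 22.3437500.
Is E[X] < 1? NO.
Since E[X] ≥ 1, the first-moment bound is inconclusive at n = 13; it does NOT by itself certify R(4, 4) > 13.

E[X] = 715/32 ≈ 22.3437500; E[X] ≥ 1; first-moment method inconclusive here.


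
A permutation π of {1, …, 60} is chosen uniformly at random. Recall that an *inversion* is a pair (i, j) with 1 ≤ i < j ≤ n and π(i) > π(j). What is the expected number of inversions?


Write X = Σ X_I over the C(60, 2) = 1770 pairs i < j, with X_I the indicator of one inversion.
There are 1770 indicators.
For each fixed pair i < j, the values π(i) and π(j) are two distinct elements of {1, …, 60} in uniformly random order; by symmetry P[π(i) > π(j)] = 1/2.
By linearity: E[X] = 1770 · (1/2) = C(60, 2) · (1/2) = 1770/2 = 885 ≈ 885.000000.

E[X] = 885 = 885.000000.


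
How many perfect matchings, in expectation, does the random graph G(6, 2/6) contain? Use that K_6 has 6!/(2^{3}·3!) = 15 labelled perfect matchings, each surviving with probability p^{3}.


K_6 has 6!/(2^{3}·3!) = 15 labelled perfect matchings.
For each such perfect matching H, let X_H = 1 if all 3 edges of H are present in G. Then P[X_H = 1] = p^{3} = (1/3)^{3} = 1/27.
By linearity of expectation: E[X] = Σ_H E[X_H] = 15 · p^{3} = 15 · 1/27 = 5/9.
Numerically: E[X] ≈ 0.556.

E[X] = 15 · (1/3)^{3} = 5/9 ≈ 0.556.


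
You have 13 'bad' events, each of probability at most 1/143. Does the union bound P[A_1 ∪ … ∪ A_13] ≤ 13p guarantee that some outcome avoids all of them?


Union bound: P[∪_{i=1}^{13} A_i] ≤ Σ_i P[A_i] ≤ 13·p = 13·(1/143) = 1/11.
Numerically: 1/11 ≈ 0.0909091.
Is 1/11 < 1? YES.
Since P[∪ A_i] ≤ 1/11 < 1, the complement has P[∩ A_i^c] ≥ 1 − 1/11 = 10/11 > 0, so some outcome avoids every A_i.

13·p = 1/11 ≈ 0.0909091; existence CERTIFIED by the union bound.


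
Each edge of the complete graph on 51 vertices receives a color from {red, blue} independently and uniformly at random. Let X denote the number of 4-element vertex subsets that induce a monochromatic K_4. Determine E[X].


Let X = Σ_S X_S over the C(51, 4) = 249900 subsets S of size 4, where X_S = 1 if the K_4 on S is monochromatic.
For a fixed S, the K_4 on S has C(4, 2) = 6 edges. P[all 6 edges red] = (1/2)^6, and likewise for blue, so P[monochromatic] = 2·(1/2)^6 = 2^{1 − 6} = 1/32.
By linearity of expectation: E[X] = C(51, 4) · 2^{1 − 6} = 249900 · 1/32 = 62475/8.
Numerically: E[X] ≈ 7809.375000.

E[X] = C(51,4)·2^(1−C(4,2)) = 62475/8 ≈ 7809.375000.


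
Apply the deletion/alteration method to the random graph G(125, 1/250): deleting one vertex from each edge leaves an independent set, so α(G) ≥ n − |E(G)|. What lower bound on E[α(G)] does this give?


E[|E(G)|] = C(125, 2)·p = 7750 · (1/250) = 31.
E[α(G)] ≥ n − E[|E(G)|] = 125 − 31 = 94.
Numerically: ≈ 94.000.
(This is only a lower bound; the true E[α(G)] may be larger.)

E[α(G)] ≥ 94 ≈ 94.000.


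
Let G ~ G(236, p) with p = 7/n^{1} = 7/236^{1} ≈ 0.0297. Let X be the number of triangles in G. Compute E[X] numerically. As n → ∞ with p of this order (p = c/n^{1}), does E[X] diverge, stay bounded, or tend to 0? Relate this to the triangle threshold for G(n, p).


Number of potential triangles: C(236, 3) = 2162940.
Each occurs with probability p³ ≈ (0.0297)³ ≈ 2.60950e-05.
By linearity: E[X] = C(236, 3)·p³ ≈ 2162940 · 2.60950e-05 ≈ 56.442.
Here α = 1, so p = 7/n is exactly at the triangle threshold p ~ 1/n. Asymptotically E[X] → c³/6 = 7³/6 = 343/6 ≈ 57.167, a bounded constant. In this regime the triangle count is asymptotically Poisson(c³/6).

E[X] ≈ 56.442; in regime p = Θ(1/n^{1}) E[X] stays bounded (at the triangle threshold p ~ 1/n).


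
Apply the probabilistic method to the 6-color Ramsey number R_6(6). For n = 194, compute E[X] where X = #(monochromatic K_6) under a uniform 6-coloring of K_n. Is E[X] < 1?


E[X] = C(194, 6) · 6^{1 − 15} = 68482017072 · 6^{−14} = 68482017072/78364164096.
As a reduced fraction: E[X] = 475569563/544195584 ≈ 0.8738946.
Is E[X] < 1? YES.
Since E[X] < 1, there exists a 6-coloring of K_{194} with no monochromatic K_6; hence R_6(6) > 194.

E[X] = 475569563/544195584 ≈ 0.8738946; E[X] < 1, so R_6(6) > 194.


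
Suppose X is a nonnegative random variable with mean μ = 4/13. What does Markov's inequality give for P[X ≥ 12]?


μ = E[X] = 4/13, a = 12.
Markov: P[X ≥ 12] ≤ μ/a = (4/13)/12 = 1/39.
Numerically: ≈ 0.025641.
(Since a = 12 > μ = 0.307692, the bound 1/39 is < 1 and informative.)

P[X ≥ 12] ≤ 1/39 ≈ 0.025641.


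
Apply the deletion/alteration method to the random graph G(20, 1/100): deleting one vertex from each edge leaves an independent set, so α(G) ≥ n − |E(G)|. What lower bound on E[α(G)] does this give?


E[|E(G)|] = C(20, 2)·p = 190 · (1/100) = 19/10.
E[α(G)] ≥ n − E[|E(G)|] = 20 − 19/10 = 181/10.
Numerically: ≈ 18.10000.
(This is only a lower bound; the true E[α(G)] may be larger.)

E[α(G)] ≥ 181/10 ≈ 18.10000.


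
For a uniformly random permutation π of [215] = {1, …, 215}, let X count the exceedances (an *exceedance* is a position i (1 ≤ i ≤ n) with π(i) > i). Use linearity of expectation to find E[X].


Write X = Σ_{i=1}^{215} X_i, where X_i = 1_{π(i) > i}.
For each fixed i, π(i) is uniform over {1, …, 215} (marginal of a uniform permutation), so P[π(i) > i] = (n − i)/n. Summing: Σ_{i=1}^{215} (n − i)/n = (0 + 1 + … + 214)/215 = 215(215 − 1)/(2·215) = (215 − 1)/2.
Hence E[X] = Σ_{i=1}^{215} (215 − i)/215 = 107 ≈ 107.0000.

E[X] = 107 = 107.0000.


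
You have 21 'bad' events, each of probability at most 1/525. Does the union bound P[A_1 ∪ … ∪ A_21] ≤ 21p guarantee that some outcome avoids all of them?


Union bound: P[∪_{i=1}^{21} A_i] ≤ Σ_i P[A_i] ≤ 21·p = 21·(1/525) = 1/25.
Numerically: 1/25 ≈ 0.0400.
Is 1/25 < 1? YES.
Since P[∪ A_i] ≤ 1/25 < 1, the complement has P[∩ A_i^c] ≥ 1 − 1/25 = 24/25 > 0, so some outcome avoids every A_i.

21·p = 1/25 ≈ 0.0400; existence CERTIFIED by the union bound.


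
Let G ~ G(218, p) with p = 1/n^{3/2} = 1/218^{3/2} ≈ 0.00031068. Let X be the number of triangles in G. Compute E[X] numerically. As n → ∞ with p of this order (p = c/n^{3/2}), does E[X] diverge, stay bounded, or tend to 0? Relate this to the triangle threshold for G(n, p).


Number of potential triangles: C(218, 3) = 1703016.
Each occurs with probability p³ ≈ (0.00031068)³ ≈ 2.9987881e-11.
By linearity: E[X] = C(218, 3)·p³ ≈ 1703016 · 2.9987881e-11 ≈ 0.00005.
Since α = 3/2 > 1, p = c/n^{3/2} = o(1/n) is below the triangle threshold p ~ 1/n. Asymptotically E[X] ~ (c³/6)·n^{3(1−α)} = (1³/6)·n^{-1.5} → 0, so by Markov's inequality G has no triangles w.h.p.

E[X] ≈ 0.00005; in regime p = Θ(1/n^{3/2}) E[X] tends to 0 (below the triangle threshold p ~ 1/n).


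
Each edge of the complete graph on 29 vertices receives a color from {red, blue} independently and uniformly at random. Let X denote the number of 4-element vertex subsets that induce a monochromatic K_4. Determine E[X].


Let X = Σ_S X_S over the C(29, 4) = 23751 subsets S of size 4, where X_S = 1 if the K_4 on S is monochromatic.
For a fixed S, the K_4 on S has C(4, 2) = 6 edges. P[all 6 edges red] = (1/2)^6, and likewise for blue, so P[monochromatic] = 2·(1/2)^6 = 2^{1 − 6} = 1/32.
By linearity of expectation: E[X] = C(29, 4) · 2^{1 − 6} = 23751 · 1/32 = 23751/32.
Numerically: E[X] ≈ 742.21875.

E[X] = C(29,4)·2^(1−C(4,2)) = 23751/32 ≈ 742.21875.


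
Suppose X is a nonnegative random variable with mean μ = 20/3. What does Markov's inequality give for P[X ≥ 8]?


μ = E[X] = 20/3, a = 8.
Markov: P[X ≥ 8] ≤ μ/a = (20/3)/8 = 5/6.
Numerically: ≈ 0.833333.
(Since a = 8 > μ = 6.666667, the bound 5/6 is < 1 and informative.)

P[X ≥ 8] ≤ 5/6 ≈ 0.833333.


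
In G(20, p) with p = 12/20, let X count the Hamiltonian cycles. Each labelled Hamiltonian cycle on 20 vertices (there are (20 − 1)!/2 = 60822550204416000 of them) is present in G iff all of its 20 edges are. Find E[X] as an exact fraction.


K_20 has (20 − 1)!/2 = 60822550204416000 labelled Hamiltonian cycles.
For each such Hamiltonian cycle H, let X_H = 1 if all 20 edges of H are present in G. Then P[X_H = 1] = p^{20} = (3/5)^{20} = 3486784401/95367431640625.
By linearity: E[X] = Σ_H E[X_H] = 60822550204416000 · p^{20} = 60822550204416000 · 3486784401/95367431640625 = 1696600954254376560918528/762939453125.
Numerically: E[X] ≈ 2.22e+12.

E[X] = 60822550204416000 · (3/5)^{20} = 1696600954254376560918528/762939453125 ≈ 2.22e+12.


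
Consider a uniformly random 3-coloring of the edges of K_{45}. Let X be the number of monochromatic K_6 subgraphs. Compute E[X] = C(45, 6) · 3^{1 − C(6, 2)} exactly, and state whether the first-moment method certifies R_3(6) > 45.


E[X] = C(45, 6) · 3^{1 − 15} = 8145060 · 3^{−14} = 8145060/4782969.
As a reduced fraction: E[X] = 2715020/1594323 ≈ 1.703.
Is E[X] < 1? NO.
Since E[X] ≥ 1, the first-moment bound is inconclusive at n = 45; it does NOT by itself certify R_3(6) > 45.

E[X] = 2715020/1594323 ≈ 1.703; E[X] ≥ 1; first-moment method inconclusive here.


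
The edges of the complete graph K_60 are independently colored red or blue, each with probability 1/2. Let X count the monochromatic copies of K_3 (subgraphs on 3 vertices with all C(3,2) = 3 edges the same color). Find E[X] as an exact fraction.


Let X = Σ_S X_S over the C(60, 3) = 34220 subsets S of size 3, where X_S = 1 if the K_3 on S is monochromatic.
For a fixed S, the K_3 on S has C(3, 2) = 3 edges. P[all 3 edges red] = (1/2)^3, and likewise for blue, so P[monochromatic] = 2·(1/2)^3 = 2^{1 − 3} = 1/4.
Summing: E[X] = C(60, 3) · 2^{1 − 3} = 34220 · 1/4 = 8555.
Numerically: E[X] ≈ 8555.00000.

E[X] = C(60,3)·2^(1−C(3,2)) = 8555 ≈ 8555.00000.


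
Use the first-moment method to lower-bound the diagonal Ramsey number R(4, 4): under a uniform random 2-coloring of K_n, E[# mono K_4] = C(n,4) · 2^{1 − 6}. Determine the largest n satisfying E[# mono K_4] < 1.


We need C(n, 4) · 2^{1 − 6} < 1, i.e. C(n, 4) < 2^{6 − 1} = 32.
Check values of n near the boundary:
  n = 4: C(4, 4) = 1; 1 < 32? YES
  n = 5: C(5, 4) = 5; 5 < 32? YES
  n = 6: C(6, 4) = 15; 15 < 32? YES
  n = 7: C(7, 4) = 35; 35 < 32? NO
The largest n with C(n, 4) < 32 is n = 6 (where E[X] = 15/32 ≈ 0.4688). Hence R(4, 4) > 6, i.e. R(4, 4) ≥ 7.

Largest n = 6; hence R(4, 4) > 6.


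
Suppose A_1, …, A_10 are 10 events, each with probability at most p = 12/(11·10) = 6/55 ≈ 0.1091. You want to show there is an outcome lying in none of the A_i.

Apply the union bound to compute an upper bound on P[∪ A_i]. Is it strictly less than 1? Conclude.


Union bound: P[∪_{i=1}^{10} A_i] ≤ Σ_i P[A_i] ≤ 10·p = 10·(6/55) = 12/11.
Numerically: 12/11 ≈ 1.0909.
Is 12/11 < 1? NO.
Since the bound 12/11 is ≥ 1, the union bound is uninformative here; it does NOT by itself certify existence.

10·p = 12/11 ≈ 1.0909; existence NOT certified by the union bound.


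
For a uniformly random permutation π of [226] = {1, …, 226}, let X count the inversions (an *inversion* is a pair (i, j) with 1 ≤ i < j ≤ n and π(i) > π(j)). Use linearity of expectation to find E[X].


Write X = Σ X_I over the C(226, 2) = 25425 pairs i < j, with X_I the indicator of one inversion.
There are 25425 indicators.
For each fixed pair i < j, the values π(i) and π(j) are two distinct elements of {1, …, 226} in uniformly random order; by symmetry P[π(i) > π(j)] = 1/2.
By linearity: E[X] = 25425 · (1/2) = C(226, 2) · (1/2) = 25425/2 = 25425/2 ≈ 12712.500000.

E[X] = 25425/2 = 12712.500000.


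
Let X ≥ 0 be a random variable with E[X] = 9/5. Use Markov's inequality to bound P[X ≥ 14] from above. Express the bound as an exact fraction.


μ = E[X] = 9/5, a = 14.
Markov: P[X ≥ 14] ≤ μ/a = (9/5)/14 = 9/70.
Numerically: ≈ 0.1286.
(Since a = 14 > μ = 1.8000, the bound 9/70 is < 1 and informative.)

P[X ≥ 14] ≤ 9/70 ≈ 0.1286.


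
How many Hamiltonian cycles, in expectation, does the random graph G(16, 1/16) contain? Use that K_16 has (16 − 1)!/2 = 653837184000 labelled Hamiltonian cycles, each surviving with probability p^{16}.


K_16 has (16 − 1)!/2 = 653837184000 labelled Hamiltonian cycles.
For each such Hamiltonian cycle H, let X_H = 1 if all 16 edges of H are present in G. Then P[X_H = 1] = p^{16} = (1/16)^{16} = 1/18446744073709551616.
By linearity of expectation: E[X] = Σ_H E[X_H] = 653837184000 · p^{16} = 653837184000 · 1/18446744073709551616 = 638512875/18014398509481984.
Numerically: E[X] ≈ 3.5445e-08.

E[X] = 653837184000 · (1/16)^{16} = 638512875/18014398509481984 ≈ 3.5445e-08.


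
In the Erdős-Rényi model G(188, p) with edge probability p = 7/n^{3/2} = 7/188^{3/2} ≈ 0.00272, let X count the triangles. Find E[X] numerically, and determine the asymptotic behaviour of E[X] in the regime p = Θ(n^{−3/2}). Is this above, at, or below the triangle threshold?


Number of potential triangles: C(188, 3) = 1089836.
Each occurs with probability p³ ≈ (0.00272)³ ≈ 2.00255e-08.
By linearity: E[X] = C(188, 3)·p³ ≈ 1089836 · 2.00255e-08 ≈ 0.022.
Since α = 3/2 > 1, p = c/n^{3/2} = o(1/n) is below the triangle threshold p ~ 1/n. Asymptotically E[X] ~ (c³/6)·n^{3(1−α)} = (7³/6)·n^{-1.5} → 0, so by Markov's inequality G has no triangles w.h.p.

E[X] ≈ 0.022; in regime p = Θ(1/n^{3/2}) E[X] tends to 0 (below the triangle threshold p ~ 1/n).


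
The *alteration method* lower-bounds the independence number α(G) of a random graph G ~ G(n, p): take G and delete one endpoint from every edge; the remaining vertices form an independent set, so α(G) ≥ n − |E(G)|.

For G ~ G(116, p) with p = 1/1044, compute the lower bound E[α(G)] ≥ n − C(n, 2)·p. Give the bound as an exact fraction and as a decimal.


E[|E(G)|] = C(116, 2)·p = 6670 · (1/1044) = 115/18.
E[α(G)] ≥ n − E[|E(G)|] = 116 − 115/18 = 1973/18.
Numerically: ≈ 109.61111.
(This is only a lower bound; the true E[α(G)] may be larger.)

E[α(G)] ≥ 1973/18 ≈ 109.61111.


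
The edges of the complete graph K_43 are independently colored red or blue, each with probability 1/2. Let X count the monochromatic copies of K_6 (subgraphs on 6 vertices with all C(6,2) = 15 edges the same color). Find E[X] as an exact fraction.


Let X = Σ_S X_S over the C(43, 6) = 6096454 subsets S of size 6, where X_S = 1 if the K_6 on S is monochromatic.
For a fixed S, the K_6 on S has C(6, 2) = 15 edges. P[all 15 edges red] = (1/2)^15, and likewise for blue, so P[monochromatic] = 2·(1/2)^15 = 2^{1 − 15} = 1/16384.
By linearity: E[X] = C(43, 6) · 2^{1 − 15} = 6096454 · 1/16384 = 3048227/8192.
Numerically: E[X] ≈ 372.0980.

E[X] = C(43,6)·2^(1−C(6,2)) = 3048227/8192 ≈ 372.0980.


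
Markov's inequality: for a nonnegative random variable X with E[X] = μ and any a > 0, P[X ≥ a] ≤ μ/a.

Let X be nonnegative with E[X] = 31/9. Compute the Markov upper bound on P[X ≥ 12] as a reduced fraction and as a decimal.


μ = E[X] = 31/9, a = 12.
Markov: P[X ≥ 12] ≤ μ/a = (31/9)/12 = 31/108.
Numerically: ≈ 0.28704.
(Since a = 12 > μ = 3.44444, the bound 31/108 is < 1 and informative.)

P[X ≥ 12] ≤ 31/108 ≈ 0.28704.


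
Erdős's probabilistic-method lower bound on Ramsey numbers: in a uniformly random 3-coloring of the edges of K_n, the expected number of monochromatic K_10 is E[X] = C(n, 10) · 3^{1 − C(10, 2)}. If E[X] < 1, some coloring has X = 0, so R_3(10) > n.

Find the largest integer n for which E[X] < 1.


We need C(n, 10) · 3^{1 − 45} < 1, i.e. C(n, 10) < 3^{45 − 1} = 984770902183611232881.
Check values of n near the boundary:
  n = 571: C(571, 10) = 937951290893172842001; 937951290893172842001 < 984770902183611232881? YES
  n = 572: C(572, 10) = 954640815642161682606; 954640815642161682606 < 984770902183611232881? YES
  n = 573: C(573, 10) = 971597135635805762226; 971597135635805762226 < 984770902183611232881? YES
  n = 574: C(574, 10) = 988824035203816502691; 988824035203816502691 < 984770902183611232881? NO
The largest n with C(n, 10) < 984770902183611232881 is n = 573 (where E[X] = 35985079097622435638/36472996377170786403 ≈ 0.987). Hence R_3(10) > 573, i.e. R_3(10) ≥ 574.

Largest n = 573; hence R_3(10) > 573.


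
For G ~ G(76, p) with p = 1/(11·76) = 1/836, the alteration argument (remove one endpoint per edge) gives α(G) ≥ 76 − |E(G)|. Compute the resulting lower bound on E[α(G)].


E[|E(G)|] = C(76, 2)·p = 2850 · (1/836) = 75/22.
E[α(G)] ≥ n − E[|E(G)|] = 76 − 75/22 = 1597/22.
Numerically: ≈ 72.591.
(This is only a lower bound; the true E[α(G)] may be larger.)

E[α(G)] ≥ 1597/22 ≈ 72.591.


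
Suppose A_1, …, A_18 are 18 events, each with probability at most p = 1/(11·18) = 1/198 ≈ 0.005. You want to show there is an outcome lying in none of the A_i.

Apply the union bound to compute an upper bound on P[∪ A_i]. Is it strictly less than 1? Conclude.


Union bound: P[∪_{i=1}^{18} A_i] ≤ Σ_i P[A_i] ≤ 18·p = 18·(1/198) = 1/11.
Numerically: 1/11 ≈ 0.091.
Is 1/11 < 1? YES.
Since P[∪ A_i] ≤ 1/11 < 1, the complement has P[∩ A_i^c] ≥ 1 − 1/11 = 10/11 > 0, so some outcome avoids every A_i.

18·p = 1/11 ≈ 0.091; existence CERTIFIED by the union bound.


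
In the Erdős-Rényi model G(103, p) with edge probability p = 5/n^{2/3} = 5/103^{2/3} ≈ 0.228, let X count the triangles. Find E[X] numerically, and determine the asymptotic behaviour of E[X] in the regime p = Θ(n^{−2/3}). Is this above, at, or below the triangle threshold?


Number of potential triangles: C(103, 3) = 176851.
Each occurs with probability p³ ≈ (0.228)³ ≈ 1.17824e-02.
By linearity: E[X] = C(103, 3)·p³ ≈ 176851 · 1.17824e-02 ≈ 2083.738.
Since α = 2/3 < 1, p = c/n^{2/3} ≫ 1/n is above the triangle threshold p ~ 1/n. Asymptotically E[X] ~ (c³/6)·n^{3(1−α)} = (5³/6)·n^{1} → ∞; triangles are abundant w.h.p.

E[X] ≈ 2083.738; in regime p = Θ(1/n^{2/3}) E[X] diverges (above the triangle threshold p ~ 1/n).


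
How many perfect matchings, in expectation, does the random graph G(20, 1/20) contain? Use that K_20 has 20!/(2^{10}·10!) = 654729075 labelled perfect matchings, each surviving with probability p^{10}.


K_20 has 20!/(2^{10}·10!) = 654729075 labelled perfect matchings.
For each such perfect matching H, let X_H = 1 if all 10 edges of H are present in G. Then P[X_H = 1] = p^{10} = (1/20)^{10} = 1/10240000000000.
Summing the indicators: E[X] = Σ_H E[X_H] = 654729075 · p^{10} = 654729075 · 1/10240000000000 = 26189163/409600000000.
Numerically: E[X] ≈ 6.39384e-05.

E[X] = 654729075 · (1/20)^{10} = 26189163/409600000000 ≈ 6.39384e-05.


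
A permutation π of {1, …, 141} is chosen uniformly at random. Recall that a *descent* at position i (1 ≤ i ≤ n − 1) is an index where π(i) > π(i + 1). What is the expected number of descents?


Write X = Σ X_I over i = 1, …, 140, with X_I the indicator of one descent.
There are 140 indicators.
For each fixed i, the pair (π(i), π(i+1)) is a uniformly random ordered pair of distinct values from {1, …, 141}; by symmetry P[π(i) > π(i+1)] = 1/2.
By linearity: E[X] = 140 · (1/2) = (141 − 1) · (1/2) = 70 ≈ 70.00000.

E[X] = 70 = 70.00000.


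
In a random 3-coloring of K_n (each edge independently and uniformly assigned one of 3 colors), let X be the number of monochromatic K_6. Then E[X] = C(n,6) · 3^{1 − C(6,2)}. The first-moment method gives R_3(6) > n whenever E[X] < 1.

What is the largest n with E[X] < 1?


We need C(n, 6) · 3^{1 − 15} < 1, i.e. C(n, 6) < 3^{15 − 1} = 4782969.
Check values of n near the boundary:
  n = 36: C(36, 6) = 1947792; 1947792 < 4782969? YES
  n = 37: C(37, 6) = 2324784; 2324784 < 4782969? YES
  n = 38: C(38, 6) = 2760681; 2760681 < 4782969? YES
  n = 39: C(39, 6) = 3262623; 3262623 < 4782969? YES
  n = 40: C(40, 6) = 3838380; 3838380 < 4782969? YES
  n = 41: C(41, 6) = 4496388; 4496388 < 4782969? YES
  n = 42: C(42, 6) = 5245786; 5245786 < 4782969? NO
  n = 43: C(43, 6) = 6096454; 6096454 < 4782969? NO
The largest n with C(n, 6) < 4782969 is n = 41 (where E[X] = 1498796/1594323 ≈ 0.9400830). Hence R_3(6) > 41, i.e. R_3(6) ≥ 42.

Largest n = 41; hence R_3(6) > 41.


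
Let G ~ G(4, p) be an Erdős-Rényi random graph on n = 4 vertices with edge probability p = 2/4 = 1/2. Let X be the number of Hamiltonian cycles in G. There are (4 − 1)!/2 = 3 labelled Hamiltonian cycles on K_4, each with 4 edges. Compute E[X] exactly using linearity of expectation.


K_4 has (4 − 1)!/2 = 3 labelled Hamiltonian cycles.
For each such Hamiltonian cycle H, let X_H = 1 if all 4 edges of H are present in G. Then P[X_H = 1] = p^{4} = (1/2)^{4} = 1/16.
By linearity: E[X] = Σ_H E[X_H] = 3 · p^{4} = 3 · 1/16 = 3/16.
Numerically: E[X] ≈ 0.1875.

E[X] = 3 · (1/2)^{4} = 3/16 ≈ 0.1875.


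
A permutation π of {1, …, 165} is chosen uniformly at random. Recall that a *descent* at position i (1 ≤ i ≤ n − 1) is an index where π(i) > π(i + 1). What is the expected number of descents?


Write X = Σ X_I over i = 1, …, 164, with X_I the indicator of one descent.
There are 164 indicators.
For each fixed i, the pair (π(i), π(i+1)) is a uniformly random ordered pair of distinct values from {1, …, 165}; by symmetry P[π(i) > π(i+1)] = 1/2.
By linearity: E[X] = 164 · (1/2) = (165 − 1) · (1/2) = 82 ≈ 82.0000.

E[X] = 82 = 82.0000.


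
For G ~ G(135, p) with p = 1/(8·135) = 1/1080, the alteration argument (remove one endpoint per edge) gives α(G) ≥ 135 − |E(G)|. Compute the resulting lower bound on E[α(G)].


E[|E(G)|] = C(135, 2)·p = 9045 · (1/1080) = 67/8.
E[α(G)] ≥ n − E[|E(G)|] = 135 − 67/8 = 1013/8.
Numerically: ≈ 126.6250.
(This is only a lower bound; the true E[α(G)] may be larger.)

E[α(G)] ≥ 1013/8 ≈ 126.6250.


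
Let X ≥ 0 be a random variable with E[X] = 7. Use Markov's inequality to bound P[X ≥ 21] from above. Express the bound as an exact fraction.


μ = E[X] = 7, a = 21.
Markov: P[X ≥ 21] ≤ μ/a = (7)/21 = 1/3.
Numerically: ≈ 0.33333.
(Since a = 21 > μ = 7.00000, the bound 1/3 is < 1 and informative.)

P[X ≥ 21] ≤ 1/3 ≈ 0.33333.


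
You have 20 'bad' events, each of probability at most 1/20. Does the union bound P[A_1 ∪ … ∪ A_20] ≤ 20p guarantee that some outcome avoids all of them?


Union bound: P[∪_{i=1}^{20} A_i] ≤ Σ_i P[A_i] ≤ 20·p = 20·(1/20) = 1.
Numerically: 1 ≈ 1.000000.
Is 1 < 1? NO.
Since the bound 1 is ≥ 1, the union bound is uninformative here; it does NOT by itself certify existence.

20·p = 1 ≈ 1.000000; existence NOT certified by the union bound.


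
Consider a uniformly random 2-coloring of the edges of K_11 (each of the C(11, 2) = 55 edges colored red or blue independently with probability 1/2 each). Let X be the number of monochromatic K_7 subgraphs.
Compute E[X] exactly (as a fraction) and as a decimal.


Let X = Σ_S X_S over the C(11, 7) = 330 subsets S of size 7, where X_S = 1 if the K_7 on S is monochromatic.
For a fixed S, the K_7 on S has C(7, 2) = 21 edges. P[all 21 edges red] = (1/2)^21, and likewise for blue, so P[monochromatic] = 2·(1/2)^21 = 2^{1 − 21} = 1/1048576.
Summing: E[X] = C(11, 7) · 2^{1 − 21} = 330 · 1/1048576 = 165/524288.
Numerically: E[X] ≈ 0.00031.

E[X] = C(11,7)·2^(1−C(7,2)) = 165/524288 ≈ 0.00031.


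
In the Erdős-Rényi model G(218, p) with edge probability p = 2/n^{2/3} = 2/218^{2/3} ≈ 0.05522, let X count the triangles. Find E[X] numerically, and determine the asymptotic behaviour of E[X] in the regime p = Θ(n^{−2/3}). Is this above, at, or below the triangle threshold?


Number of potential triangles: C(218, 3) = 1703016.
Each occurs with probability p³ ≈ (0.05522)³ ≈ 1.683360e-04.
By linearity: E[X] = C(218, 3)·p³ ≈ 1703016 · 1.683360e-04 ≈ 286.6789.
Since α = 2/3 < 1, p = c/n^{2/3} ≫ 1/n is above the triangle threshold p ~ 1/n. Asymptotically E[X] ~ (c³/6)·n^{3(1−α)} = (2³/6)·n^{1} → ∞; triangles are abundant w.h.p.

E[X] ≈ 286.6789; in regime p = Θ(1/n^{2/3}) E[X] diverges (above the triangle threshold p ~ 1/n).


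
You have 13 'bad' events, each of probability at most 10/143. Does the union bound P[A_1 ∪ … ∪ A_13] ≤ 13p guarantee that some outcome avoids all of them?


Union bound: P[∪_{i=1}^{13} A_i] ≤ Σ_i P[A_i] ≤ 13·p = 13·(10/143) = 10/11.
Numerically: 10/11 ≈ 0.909.
Is 10/11 < 1? YES.
Since P[∪ A_i] ≤ 10/11 < 1, the complement has P[∩ A_i^c] ≥ 1 − 10/11 = 1/11 > 0, so some outcome avoids every A_i.

13·p = 10/11 ≈ 0.909; existence CERTIFIED by the union bound.


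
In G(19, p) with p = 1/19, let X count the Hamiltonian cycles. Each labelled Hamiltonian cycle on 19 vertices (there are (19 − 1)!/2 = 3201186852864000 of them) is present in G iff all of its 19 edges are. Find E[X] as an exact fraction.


K_19 has (19 − 1)!/2 = 3201186852864000 labelled Hamiltonian cycles.
For each such Hamiltonian cycle H, let X_H = 1 if all 19 edges of H are present in G. Then P[X_H = 1] = p^{19} = (1/19)^{19} = 1/1978419655660313589123979.
By linearity: E[X] = Σ_H E[X_H] = 3201186852864000 · p^{19} = 3201186852864000 · 1/1978419655660313589123979 = 3201186852864000/1978419655660313589123979.
Numerically: E[X] ≈ 1.61805e-09.

E[X] = 3201186852864000 · (1/19)^{19} = 3201186852864000/1978419655660313589123979 ≈ 1.61805e-09.


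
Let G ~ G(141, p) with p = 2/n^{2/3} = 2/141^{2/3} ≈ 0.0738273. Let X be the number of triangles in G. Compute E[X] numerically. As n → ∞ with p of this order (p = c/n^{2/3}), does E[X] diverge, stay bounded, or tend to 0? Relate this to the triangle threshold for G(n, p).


Number of potential triangles: C(141, 3) = 457310.
Each occurs with probability p³ ≈ (0.0738273)³ ≈ 4.02394246e-04.
By linearity: E[X] = C(141, 3)·p³ ≈ 457310 · 4.02394246e-04 ≈ 184.018913.
Since α = 2/3 < 1, p = c/n^{2/3} ≫ 1/n is above the triangle threshold p ~ 1/n. Asymptotically E[X] ~ (c³/6)·n^{3(1−α)} = (2³/6)·n^{1} → ∞; triangles are abundant w.h.p.

E[X] ≈ 184.018913; in regime p = Θ(1/n^{2/3}) E[X] diverges (above the triangle threshold p ~ 1/n).


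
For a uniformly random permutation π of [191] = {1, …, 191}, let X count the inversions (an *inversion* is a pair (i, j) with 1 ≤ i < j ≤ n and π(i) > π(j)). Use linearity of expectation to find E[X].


Write X = Σ X_I over the C(191, 2) = 18145 pairs i < j, with X_I the indicator of one inversion.
There are 18145 indicators.
For each fixed pair i < j, the values π(i) and π(j) are two distinct elements of {1, …, 191} in uniformly random order; by symmetry P[π(i) > π(j)] = 1/2.
By linearity: E[X] = 18145 · (1/2) = C(191, 2) · (1/2) = 18145/2 = 18145/2 ≈ 9072.5000.

E[X] = 18145/2 = 9072.5000.
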